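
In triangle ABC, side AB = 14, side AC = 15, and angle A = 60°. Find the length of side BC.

Law of cosines: BC^2 = 14^2 + 15^2 - 2(14)(15)cos(60°) = 211, so BC = sqrt(211).

sqrt(211)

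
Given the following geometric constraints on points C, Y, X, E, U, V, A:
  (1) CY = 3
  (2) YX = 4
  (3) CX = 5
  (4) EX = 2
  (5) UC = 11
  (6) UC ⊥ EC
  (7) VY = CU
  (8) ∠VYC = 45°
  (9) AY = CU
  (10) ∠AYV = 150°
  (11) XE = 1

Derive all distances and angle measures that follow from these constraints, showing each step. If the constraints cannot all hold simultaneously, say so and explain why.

These constraints are not satisfiable: (4) EX = 2 and (11) XE = 1 assign two different lengths to the same segment. No planar figure meets all of them, so nothing further can be derived.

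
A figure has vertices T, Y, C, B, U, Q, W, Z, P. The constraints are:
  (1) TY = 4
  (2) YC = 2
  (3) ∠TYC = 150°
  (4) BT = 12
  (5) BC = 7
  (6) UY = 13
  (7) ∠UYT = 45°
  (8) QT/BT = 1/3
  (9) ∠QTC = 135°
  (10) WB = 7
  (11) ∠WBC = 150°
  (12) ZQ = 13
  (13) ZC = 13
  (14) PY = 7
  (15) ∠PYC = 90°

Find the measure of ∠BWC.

Step 1: By the law of cosines on triangle WBC: WC² = 7² + 7² − 2·7·7·cos(150°) = 182.87, so WC ≈ 13.52.
Step 2: By the inverse law of cosines on triangle BWC: cos(∠BWC) = (7² + 13.52² − 7²) / (2·7·13.52) = 182.87/189.32 = 0.9659, so ∠BWC = 15°.

Therefore, the measure of angle ∠BWC = 15°.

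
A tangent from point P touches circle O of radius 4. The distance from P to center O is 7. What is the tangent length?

tangent = √(d² - r²) = √(7² - 4²) = √(49 - 16) = √33 = sqrt(33)

sqrt(33)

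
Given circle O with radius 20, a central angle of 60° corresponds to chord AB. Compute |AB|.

Chord length = 2r sin(θ/2)
= 2 × 20 × sin(60°/2)
= 2 × 20 × sin(30°)
= 20

20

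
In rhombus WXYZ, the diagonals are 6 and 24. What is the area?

Area of a rhombus = (d1 * d2) / 2
Area = (6 * 24) / 2
Area = 144 / 2
Area = 72

72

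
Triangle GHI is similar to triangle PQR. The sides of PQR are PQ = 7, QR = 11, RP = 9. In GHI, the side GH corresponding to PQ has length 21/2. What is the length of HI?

Since the triangles are similar, the ratio of corresponding sides is constant.
Scale factor k = GH / PQ = 21/2 / 7 = 3/2
HI = k * QR = 3/2 * 11 = 33/2

33/2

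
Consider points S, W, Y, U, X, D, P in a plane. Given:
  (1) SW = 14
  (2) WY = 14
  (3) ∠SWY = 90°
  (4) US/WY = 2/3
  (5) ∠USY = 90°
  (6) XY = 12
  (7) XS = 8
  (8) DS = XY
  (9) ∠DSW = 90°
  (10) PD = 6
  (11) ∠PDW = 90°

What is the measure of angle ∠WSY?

Step 1: By the law of cosines on triangle SWY: SY² = 14² + 14² − 2·14·14·cos(90°) = 392, so SY = 14·√2.
Step 2: By the inverse law of cosines on triangle WSY: cos(∠WSY) = (14² + (14·√2)² − 14²) / (2·14·14·√2) = 392/554.37 = 0.7071, so ∠WSY = 45°.

Therefore, the measure of angle ∠WSY = 45°.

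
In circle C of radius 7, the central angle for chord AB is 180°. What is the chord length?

Drop a perpendicular from the center to the chord, bisecting both the chord and the central angle.
Each half-chord = r sin(θ/2) = 7 sin(90°).
The full chord = 2 × 7 × sin(90°) = 14.

14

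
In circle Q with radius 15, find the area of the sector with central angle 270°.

The full circle has area πr² = π(15)² = 225*pi.
The sector covers 270° out of 360°, a fraction of 3/4.
Sector area = 225*pi × 3/4 = 675*pi/4.

675*pi/4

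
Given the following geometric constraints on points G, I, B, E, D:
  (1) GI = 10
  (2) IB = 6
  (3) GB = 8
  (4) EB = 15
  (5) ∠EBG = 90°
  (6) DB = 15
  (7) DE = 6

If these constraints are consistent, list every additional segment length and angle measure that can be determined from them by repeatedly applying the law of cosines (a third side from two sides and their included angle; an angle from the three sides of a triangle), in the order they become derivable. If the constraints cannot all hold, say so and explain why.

The constraints are consistent. Derivable facts, in order:
After 1 step:
- GE = 17
- ∠BDE = 78.46°
- ∠BED = 78.46°
- ∠BGI = 36.87°
- ∠BIG = 53.13°
- ∠DBE = 23.07°
- ∠GBI = 90°
After 2 steps:
- ∠BEG = 28.07°
- ∠BGE = 61.93°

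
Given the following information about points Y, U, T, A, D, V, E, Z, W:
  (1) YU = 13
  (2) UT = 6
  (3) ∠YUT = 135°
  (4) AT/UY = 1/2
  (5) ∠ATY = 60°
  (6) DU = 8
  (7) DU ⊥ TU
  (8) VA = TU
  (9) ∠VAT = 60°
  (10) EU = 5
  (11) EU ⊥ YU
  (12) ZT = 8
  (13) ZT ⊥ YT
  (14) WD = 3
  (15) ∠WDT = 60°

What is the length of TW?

Step 1: By the law of cosines on triangle DUT: DT² = 8² + 6² − 2·8·6·cos(90°) = 100, so DT = 10.
Step 2: By the law of cosines on triangle TDW: TW² = 10² + 3² − 2·10·3·cos(60°) = 79, so TW = √79.

Therefore, the length of TW = √79.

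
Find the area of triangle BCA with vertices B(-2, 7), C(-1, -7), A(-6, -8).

Using the Shoelace formula for a triangle:
Area = (1/2)|x0(y1 - y2) + x1(y2 - y0) + x2(y0 - y1)|
Area = (1/2)|-2(-7 - -8) + -1(-8 - 7) + -6(7 - -7)|
Area = (1/2)|-2 + 15 + -84|
Area = (1/2)|-71|
Area = (1/2)(71)
Area = 71/2

71/2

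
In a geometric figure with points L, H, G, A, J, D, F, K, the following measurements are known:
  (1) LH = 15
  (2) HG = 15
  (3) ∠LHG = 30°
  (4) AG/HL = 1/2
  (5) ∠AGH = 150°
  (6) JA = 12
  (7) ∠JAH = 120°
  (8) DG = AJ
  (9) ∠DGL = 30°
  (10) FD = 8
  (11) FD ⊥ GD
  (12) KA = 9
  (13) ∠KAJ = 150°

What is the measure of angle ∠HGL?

Step 1: By the law of cosines on triangle GHL: GL² = 15² + 15² − 2·15·15·cos(30°) = 60.29, so GL ≈ 7.76.
Step 2: By the inverse law of cosines on triangle HGL: cos(∠HGL) = (15² + 7.76² − 15²) / (2·15·7.76) = 60.29/232.94 = 0.2588, so ∠HGL = 75°.

Therefore, the measure of angle ∠HGL = 75°.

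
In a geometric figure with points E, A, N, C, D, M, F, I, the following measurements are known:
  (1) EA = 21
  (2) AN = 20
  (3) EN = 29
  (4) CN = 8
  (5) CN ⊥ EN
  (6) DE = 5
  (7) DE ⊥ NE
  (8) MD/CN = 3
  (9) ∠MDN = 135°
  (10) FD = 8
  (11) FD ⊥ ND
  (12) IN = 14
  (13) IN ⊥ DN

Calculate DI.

Step 1: By the law of cosines on triangle DEN: DN² = 5² + 29² − 2·5·29·cos(90°) = 866, so DN ≈ 29.43.
Step 2: By the law of cosines on triangle DNI: DI² = 29.43² + 14² − 2·29.43·14·cos(90°) = 1062, so DI = 3·√118.

Therefore, the length of DI = 3·√118.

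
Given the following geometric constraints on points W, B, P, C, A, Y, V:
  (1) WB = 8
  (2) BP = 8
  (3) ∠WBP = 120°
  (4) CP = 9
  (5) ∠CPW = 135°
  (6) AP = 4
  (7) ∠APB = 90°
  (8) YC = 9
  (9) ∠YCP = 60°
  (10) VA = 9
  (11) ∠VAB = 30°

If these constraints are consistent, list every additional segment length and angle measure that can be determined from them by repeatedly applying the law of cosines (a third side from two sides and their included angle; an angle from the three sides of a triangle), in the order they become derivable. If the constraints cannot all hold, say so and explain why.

The constraints are consistent. Derivable facts, in order:
After 1 step:
- BA = 4·√5
- PY = 9
- WP = 8·√3
After 2 steps:
- BV ≈ 4.64
- WC ≈ 21.2
- ∠ABP = 26.57°
- ∠BAP = 63.43°
- ∠BPW = 30°
- ∠BWP = 30°
- ∠CPY = 60°
- ∠CYP = 60°
After 3 steps:
- ∠ABV = 75.66°
- ∠AVB = 74.34°
- ∠CWP = 17.47°
- ∠PCW = 27.53°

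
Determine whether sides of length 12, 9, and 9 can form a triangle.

Check all three triangle inequalities:
12 + 9 = 21 > 9 ✓
12 + 9 = 21 > 9 ✓
9 + 9 = 18 > 12 ✓
All conditions hold, so these sides form a valid triangle.

Yes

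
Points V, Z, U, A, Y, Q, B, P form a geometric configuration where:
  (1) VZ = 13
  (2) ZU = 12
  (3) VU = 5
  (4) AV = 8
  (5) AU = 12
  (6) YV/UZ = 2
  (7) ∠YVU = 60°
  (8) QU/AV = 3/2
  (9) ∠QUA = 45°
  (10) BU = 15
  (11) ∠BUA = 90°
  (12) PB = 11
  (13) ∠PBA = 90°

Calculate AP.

Step 1: By the law of cosines on triangle BUA: BA² = 15² + 12² − 2·15·12·cos(90°) = 369, so BA = 3·√41.
Step 2: By the law of cosines on triangle ABP: AP² = (3·√41)² + 11² − 2·3·√41·11·cos(90°) = 490, so AP = 7·√10.

Therefore, the length of AP = 7·√10.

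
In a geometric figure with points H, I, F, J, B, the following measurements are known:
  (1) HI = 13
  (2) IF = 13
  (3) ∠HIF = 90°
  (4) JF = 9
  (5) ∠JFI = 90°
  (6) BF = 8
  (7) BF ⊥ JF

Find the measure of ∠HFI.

Step 1: By the law of cosines on triangle FIH: FH² = 13² + 13² − 2·13·13·cos(90°) = 338, so FH = 13·√2.
Step 2: By the inverse law of cosines on triangle HFI: cos(∠HFI) = ((13·√2)² + 13² − 13²) / (2·13·√2·13) = 338/478 = 0.7071, so ∠HFI = 45°.

Therefore, the measure of angle ∠HFI = 45°.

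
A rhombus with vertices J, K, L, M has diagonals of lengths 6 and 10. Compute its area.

Area = (6 * 10) / 2 = 60 / 2 = 30

30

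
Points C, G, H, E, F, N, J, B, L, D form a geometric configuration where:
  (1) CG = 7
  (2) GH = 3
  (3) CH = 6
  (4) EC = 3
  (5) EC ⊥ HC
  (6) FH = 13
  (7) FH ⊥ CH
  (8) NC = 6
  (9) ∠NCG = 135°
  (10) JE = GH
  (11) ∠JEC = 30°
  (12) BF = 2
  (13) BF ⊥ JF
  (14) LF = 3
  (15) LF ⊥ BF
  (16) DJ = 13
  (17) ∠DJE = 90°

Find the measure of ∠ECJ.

From the given relations: JE = GH = 3.
Step 1: By the law of cosines on triangle CEJ: CJ² = 3² + 3² − 2·3·3·cos(30°) = 2.41, so CJ ≈ 1.55.
Step 2: By the inverse law of cosines on triangle ECJ: cos(∠ECJ) = (3² + 1.55² − 3²) / (2·3·1.55) = 2.41/9.32 = 0.2588, so ∠ECJ = 75°.

Therefore, the measure of angle ∠ECJ = 75°.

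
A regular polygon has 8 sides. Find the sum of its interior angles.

The sum of interior angles of an n-sided polygon is (n - 2) * 180.
For n = 8: (8 - 2) * 180 = 6 * 180 = 1080 degrees.

1080 degrees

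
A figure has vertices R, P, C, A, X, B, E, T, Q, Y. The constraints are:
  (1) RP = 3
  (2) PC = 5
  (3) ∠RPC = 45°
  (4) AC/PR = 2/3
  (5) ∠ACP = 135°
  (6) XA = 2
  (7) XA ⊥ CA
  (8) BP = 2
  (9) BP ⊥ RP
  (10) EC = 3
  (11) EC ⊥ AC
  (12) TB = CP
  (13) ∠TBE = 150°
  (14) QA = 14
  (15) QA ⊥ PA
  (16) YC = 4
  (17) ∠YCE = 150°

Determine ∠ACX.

From the given relations: AC = 2/3·PR = 2/3·3 = 2.
Step 1: By the law of cosines on triangle CAX: CX² = 2² + 2² − 2·2·2·cos(90°) = 8, so CX = 2·√2.
Step 2: By the inverse law of cosines on triangle ACX: cos(∠ACX) = (2² + (2·√2)² − 2²) / (2·2·2·√2) = 8/11.31 = 0.7071, so ∠ACX = 45°.

Therefore, the measure of angle ∠ACX = 45°.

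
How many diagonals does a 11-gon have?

Each of the 11 vertices connects to 8 non-adjacent vertices via diagonals.
Total connections = 11 × 8 = 88, but each diagonal is counted twice.
Number of diagonals = 88 / 2 = 44.

44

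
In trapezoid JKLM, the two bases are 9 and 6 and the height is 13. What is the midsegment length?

The midsegment (median) of a trapezoid connects the midpoints of the non-parallel sides.
Its length is the average of the two bases: (9 + 6) / 2 = 15/2.

15/2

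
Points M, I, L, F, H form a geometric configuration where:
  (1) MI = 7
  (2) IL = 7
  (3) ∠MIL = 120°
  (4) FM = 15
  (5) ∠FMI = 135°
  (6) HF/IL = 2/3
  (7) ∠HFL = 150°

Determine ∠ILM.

Step 1: By the law of cosines on triangle LIM: LM² = 7² + 7² − 2·7·7·cos(120°) = 147, so LM = 7·√3.
Step 2: By the inverse law of cosines on triangle ILM: cos(∠ILM) = (7² + (7·√3)² − 7²) / (2·7·7·√3) = 147/169.74 = 0.866, so ∠ILM = 30°.

Therefore, the measure of angle ∠ILM = 30°.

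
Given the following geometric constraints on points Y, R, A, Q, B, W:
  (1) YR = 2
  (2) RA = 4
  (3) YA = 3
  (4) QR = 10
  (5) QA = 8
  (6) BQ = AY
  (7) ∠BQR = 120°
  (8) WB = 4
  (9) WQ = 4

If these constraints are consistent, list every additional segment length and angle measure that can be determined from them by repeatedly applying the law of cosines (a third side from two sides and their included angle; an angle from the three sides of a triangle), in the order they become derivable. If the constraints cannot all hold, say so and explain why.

The constraints are consistent. Derivable facts, in order:
After 1 step:
- RB = √139
- ∠AQR = 22.33°
- ∠ARQ = 49.46°
- ∠ARY = 46.57°
- ∠AYR = 104.48°
- ∠BQW = 67.98°
- ∠BWQ = 44.05°
- ∠QAR = 108.21°
- ∠QBW = 67.98°
- ∠RAY = 28.96°
After 2 steps:
- ∠BRQ = 12.73°
- ∠QBR = 47.27°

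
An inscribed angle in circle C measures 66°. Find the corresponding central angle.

Central angle = 2 × 66° = 132° (inscribed angle theorem).

132°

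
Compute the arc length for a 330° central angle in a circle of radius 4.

Arc length = 2πr × θ/360
= 2π × 4 × 11/12
= 22*pi/3

22*pi/3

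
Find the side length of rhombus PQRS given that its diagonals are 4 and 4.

In a rhombus, the diagonals bisect each other perpendicularly, creating four congruent right triangles.
Each triangle has legs 2 (half of 4) and 2 (half of 4).
The hypotenuse of each right triangle is a side of the rhombus:
side = sqrt(2^2 + 2^2) = sqrt(8) = 2*sqrt(2)

2*sqrt(2)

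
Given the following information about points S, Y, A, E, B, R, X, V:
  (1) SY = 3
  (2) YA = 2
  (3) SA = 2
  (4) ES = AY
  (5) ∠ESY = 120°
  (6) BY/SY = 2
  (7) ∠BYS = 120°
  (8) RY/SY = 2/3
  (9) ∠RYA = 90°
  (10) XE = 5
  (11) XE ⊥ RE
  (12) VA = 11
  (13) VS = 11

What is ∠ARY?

From the given relations: RY = 2/3·SY = 2/3·3 = 2.
Step 1: By the law of cosines on triangle RYA: RA² = 2² + 2² − 2·2·2·cos(90°) = 8, so RA = 2·√2.
Step 2: By the inverse law of cosines on triangle ARY: cos(∠ARY) = ((2·√2)² + 2² − 2²) / (2·2·√2·2) = 8/11.31 = 0.7071, so ∠ARY = 45°.

Therefore, the measure of angle ∠ARY = 45°.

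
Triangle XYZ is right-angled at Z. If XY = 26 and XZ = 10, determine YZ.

YZ = sqrt(26^2 - 10^2) = sqrt(576) = 24

24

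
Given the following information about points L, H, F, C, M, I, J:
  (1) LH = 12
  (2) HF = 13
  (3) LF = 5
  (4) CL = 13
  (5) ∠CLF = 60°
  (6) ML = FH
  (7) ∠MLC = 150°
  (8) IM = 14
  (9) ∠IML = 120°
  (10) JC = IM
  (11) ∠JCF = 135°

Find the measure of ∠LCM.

From the given relations: ML = FH = 13.
Step 1: By the law of cosines on triangle CLM: CM² = 13² + 13² − 2·13·13·cos(150°) = 630.72, so CM ≈ 25.11.
Step 2: By the inverse law of cosines on triangle LCM: cos(∠LCM) = (13² + 25.11² − 13²) / (2·13·25.11) = 630.72/652.97 = 0.9659, so ∠LCM = 15°.

Therefore, the measure of angle ∠LCM = 15°.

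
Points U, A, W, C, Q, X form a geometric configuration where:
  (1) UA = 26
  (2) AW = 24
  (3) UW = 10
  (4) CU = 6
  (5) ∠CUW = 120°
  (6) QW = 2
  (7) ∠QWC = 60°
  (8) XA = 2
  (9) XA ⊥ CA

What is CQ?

Step 1: By the law of cosines on triangle CUW: CW² = 6² + 10² − 2·6·10·cos(120°) = 196, so CW = 14.
Step 2: By the law of cosines on triangle CWQ: CQ² = 14² + 2² − 2·14·2·cos(60°) = 172, so CQ = 2·√43.

Therefore, the length of CQ = 2·√43.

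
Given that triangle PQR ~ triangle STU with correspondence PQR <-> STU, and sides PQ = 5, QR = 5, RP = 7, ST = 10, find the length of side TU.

k = 10/5 = 2. TU = 2 * 5 = 10.

10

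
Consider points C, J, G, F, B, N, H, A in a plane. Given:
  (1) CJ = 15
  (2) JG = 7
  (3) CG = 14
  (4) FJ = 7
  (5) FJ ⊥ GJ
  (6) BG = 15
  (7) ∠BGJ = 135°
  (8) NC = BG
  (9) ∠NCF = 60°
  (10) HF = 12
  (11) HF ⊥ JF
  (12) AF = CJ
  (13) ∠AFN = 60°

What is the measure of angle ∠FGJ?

Step 1: By the law of cosines on triangle GJF: GF² = 7² + 7² − 2·7·7·cos(90°) = 98, so GF = 7·√2.
Step 2: By the inverse law of cosines on triangle FGJ: cos(∠FGJ) = ((7·√2)² + 7² − 7²) / (2·7·√2·7) = 98/138.59 = 0.7071, so ∠FGJ = 45°.

Therefore, the measure of angle ∠FGJ = 45°.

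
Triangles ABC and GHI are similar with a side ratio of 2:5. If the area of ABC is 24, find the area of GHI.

Area ratio = (2/5)^2 = 4/25. Area of GHI = 24 * 25/4 = 150.

150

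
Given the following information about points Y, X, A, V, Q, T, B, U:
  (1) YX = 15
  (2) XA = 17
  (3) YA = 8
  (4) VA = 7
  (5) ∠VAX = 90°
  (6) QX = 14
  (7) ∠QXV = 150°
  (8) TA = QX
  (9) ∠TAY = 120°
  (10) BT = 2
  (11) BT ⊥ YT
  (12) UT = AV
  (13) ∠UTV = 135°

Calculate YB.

From the given relations: TA = QX = 14.
Step 1: By the law of cosines on triangle YAT: YT² = 8² + 14² − 2·8·14·cos(120°) = 372, so YT = 2·√93.
Step 2: By the law of cosines on triangle YTB: YB² = (2·√93)² + 2² − 2·2·√93·2·cos(90°) = 376, so YB = 2·√94.

Therefore, the length of YB = 2·√94.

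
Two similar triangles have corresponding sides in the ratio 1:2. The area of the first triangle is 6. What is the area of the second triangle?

The ratio of areas of similar triangles = (side ratio)^2.
Side ratio = 1:2, so area ratio = 1:4.
Area of the second triangle / Area of the first triangle = 4/1
Area of the second triangle = 6 * 4/1 = 24

24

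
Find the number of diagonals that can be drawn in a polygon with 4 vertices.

Each of the 4 vertices connects to 1 non-adjacent vertices via diagonals.
Total connections = 4 × 1 = 4, but each diagonal is counted twice.
Number of diagonals = 4 / 2 = 2.

2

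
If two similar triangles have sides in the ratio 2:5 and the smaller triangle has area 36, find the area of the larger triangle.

Area ratio = (2/5)^2 = 4/25. Area of the larger triangle = 36 * 25/4 = 225.

225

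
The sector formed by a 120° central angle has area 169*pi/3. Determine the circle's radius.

r² = 360 × 169*pi/3 / (π × 120) = 169, so r = 13.

13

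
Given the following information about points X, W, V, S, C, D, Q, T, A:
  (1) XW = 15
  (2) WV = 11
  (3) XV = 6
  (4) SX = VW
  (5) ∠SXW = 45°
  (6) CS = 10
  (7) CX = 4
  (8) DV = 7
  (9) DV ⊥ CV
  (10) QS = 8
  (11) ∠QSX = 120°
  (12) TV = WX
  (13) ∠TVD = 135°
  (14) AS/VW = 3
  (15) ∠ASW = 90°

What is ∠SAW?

From the given relations: SX = VW = 11; AS = 3·VW = 3·11 = 33.
Step 1: By the law of cosines on triangle SXW: SW² = 11² + 15² − 2·11·15·cos(45°) = 112.65, so SW ≈ 10.61.
Step 2: By the law of cosines on triangle ASW: AW² = 33² + 10.61² − 2·33·10.61·cos(90°) = 1201.65, so AW ≈ 34.66.
Step 3: By the inverse law of cosines on triangle SAW: cos(∠SAW) = (33² + 34.66² − 10.61²) / (2·33·34.66) = 2178/2287.88 = 0.952, so ∠SAW = 17.83°.

Therefore, the measure of angle ∠SAW = 17.83°.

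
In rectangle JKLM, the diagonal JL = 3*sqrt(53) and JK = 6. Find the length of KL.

Using the Pythagorean theorem: d^2 = a^2 + b^2
b^2 = d^2 - a^2
b^2 = 477 - 36
b^2 = 441
b = sqrt(441) = 21

21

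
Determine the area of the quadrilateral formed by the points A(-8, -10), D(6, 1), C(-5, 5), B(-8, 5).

The Shoelace formula works by pairing each vertex with the next (cycling back to the first).
For each pair, compute x_i*y_(i+1) - x_(i+1)*y_i:
  (-8*1 - 6*-10) = 52
  (6*5 - -5*1) = 35
  (-5*5 - -8*5) = 15
  (-8*-10 - -8*5) = 120
Taking half the absolute value of the total: Area = (1/2)(222) = 111.

111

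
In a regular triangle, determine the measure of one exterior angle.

Each exterior angle of a regular n-gon is 360 / n.
For n = 3: 360 / 3 = 120 degrees.

120 degrees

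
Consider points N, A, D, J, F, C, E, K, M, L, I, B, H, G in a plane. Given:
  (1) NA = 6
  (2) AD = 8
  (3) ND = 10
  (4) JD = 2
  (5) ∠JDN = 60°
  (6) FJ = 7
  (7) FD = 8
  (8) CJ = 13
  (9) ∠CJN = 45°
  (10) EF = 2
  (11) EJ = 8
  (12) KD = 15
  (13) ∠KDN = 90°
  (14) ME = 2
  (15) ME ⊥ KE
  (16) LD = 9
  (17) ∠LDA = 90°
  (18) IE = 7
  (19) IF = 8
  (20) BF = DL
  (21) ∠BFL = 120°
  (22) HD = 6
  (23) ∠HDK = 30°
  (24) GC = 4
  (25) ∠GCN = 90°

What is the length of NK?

Step 1: By the law of cosines on triangle NDK: NK² = 10² + 15² − 2·10·15·cos(90°) = 325, so NK = 5·√13.

Therefore, the length of NK = 5·√13.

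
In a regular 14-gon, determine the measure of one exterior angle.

Each exterior angle of a regular n-gon is 360 / n.
For n = 14: 360 / 14 = 180/7 degrees.

180/7 degrees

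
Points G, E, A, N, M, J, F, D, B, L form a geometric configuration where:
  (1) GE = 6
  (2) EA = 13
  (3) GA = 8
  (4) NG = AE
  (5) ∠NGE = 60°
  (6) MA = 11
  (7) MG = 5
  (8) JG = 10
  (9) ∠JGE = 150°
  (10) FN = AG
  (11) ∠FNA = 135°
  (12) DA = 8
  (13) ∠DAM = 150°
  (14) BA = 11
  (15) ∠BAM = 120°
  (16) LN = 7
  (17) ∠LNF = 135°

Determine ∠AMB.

Step 1: By the law of cosines on triangle MAB: MB² = 11² + 11² − 2·11·11·cos(120°) = 363, so MB = 11·√3.
Step 2: By the inverse law of cosines on triangle AMB: cos(∠AMB) = (11² + (11·√3)² − 11²) / (2·11·11·√3) = 363/419.16 = 0.866, so ∠AMB = 30°.

Therefore, the measure of angle ∠AMB = 30°.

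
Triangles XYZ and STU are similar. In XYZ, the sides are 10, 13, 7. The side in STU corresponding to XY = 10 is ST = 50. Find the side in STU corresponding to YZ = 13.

Since the triangles are similar, the ratio of corresponding sides is constant.
Scale factor k = ST / XY = 50 / 10 = 5
TU = k * YZ = 5 * 13 = 65

65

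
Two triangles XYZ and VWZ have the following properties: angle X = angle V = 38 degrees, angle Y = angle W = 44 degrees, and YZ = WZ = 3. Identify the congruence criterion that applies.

The given information matches AAS: Two pairs of corresponding angles and a non-included side are equal (Angle-Angle-Side).

AAS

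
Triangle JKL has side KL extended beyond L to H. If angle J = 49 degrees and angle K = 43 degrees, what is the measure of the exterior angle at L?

The interior angle at L is 180 - 49 - 43 = 88 degrees.
The exterior angle and interior angle at L are supplementary:
Exterior angle = 180 - 88 = 92 degrees.

92 degrees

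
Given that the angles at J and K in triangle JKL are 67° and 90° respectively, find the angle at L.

By the triangle angle sum property, the three interior angles of any triangle add up to 180°.
We know angle J = 67° and angle K = 90°, so their sum is 157°.
Therefore angle L = 180° - 157° = 23°.

23 degrees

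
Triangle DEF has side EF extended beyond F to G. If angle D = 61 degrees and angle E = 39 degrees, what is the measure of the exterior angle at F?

The interior angle at F is 180 - 61 - 39 = 80 degrees.
The exterior angle and interior angle at F are supplementary:
Exterior angle = 180 - 80 = 100 degrees.

100 degrees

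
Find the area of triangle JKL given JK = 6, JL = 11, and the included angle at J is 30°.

Area = (1/2) * JK * JL * sin(J)
Area = (1/2) * 6 * 11 * sin(30°)
Area = (1/2) * 6 * 11 * 1/2
Area = 33/2

33/2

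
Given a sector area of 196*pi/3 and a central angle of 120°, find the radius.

Sector area A = πr² × θ/360, so r² = 360A / (πθ).
r² = 360 × 196*pi/3 / (π × 120)
r² = 196
r = 14

14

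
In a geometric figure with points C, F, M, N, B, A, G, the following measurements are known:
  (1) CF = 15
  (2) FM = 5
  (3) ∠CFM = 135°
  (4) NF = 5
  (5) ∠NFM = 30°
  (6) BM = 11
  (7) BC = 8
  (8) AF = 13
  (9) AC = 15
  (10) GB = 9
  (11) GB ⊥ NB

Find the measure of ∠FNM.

Step 1: By the law of cosines on triangle NFM: NM² = 5² + 5² − 2·5·5·cos(30°) = 6.7, so NM ≈ 2.59.
Step 2: By the inverse law of cosines on triangle FNM: cos(∠FNM) = (5² + 2.59² − 5²) / (2·5·2.59) = 6.7/25.88 = 0.2588, so ∠FNM = 75°.

Therefore, the measure of angle ∠FNM = 75°.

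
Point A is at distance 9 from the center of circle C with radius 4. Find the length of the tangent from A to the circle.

Let T be the point of tangency. Then CT ⊥ AT (radius ⊥ tangent).
In right triangle CTA: CA² = CT² + AT²
9² = 4² + AT²
AT² = 65, AT = sqrt(65)

sqrt(65)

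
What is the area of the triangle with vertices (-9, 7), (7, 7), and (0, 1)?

Using the Shoelace formula for a triangle:
Area = (1/2)|x0(y1 - y2) + x1(y2 - y0) + x2(y0 - y1)|
Area = (1/2)|-9(7 - 1) + 7(1 - 7) + 0(7 - 7)|
Area = (1/2)|-54 + -42 + 0|
Area = (1/2)|-96|
Area = (1/2)(96)
Area = 48

48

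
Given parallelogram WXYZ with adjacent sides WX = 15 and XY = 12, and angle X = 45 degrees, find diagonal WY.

The diagonal of a parallelogram can be found by treating two adjacent sides and the diagonal as a triangle.
Applying the law of cosines with sides 15, 12 and included angle 45°:
d^2 = 225 + 144 - 360*cos(45°) = 369 - 180*sqrt(2)
d = 3*sqrt(41 - 20*sqrt(2))

3*sqrt(41 - 20*sqrt(2))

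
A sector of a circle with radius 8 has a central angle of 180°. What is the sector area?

Sector area = π(8²)(1/2) = 32*pi

32*pi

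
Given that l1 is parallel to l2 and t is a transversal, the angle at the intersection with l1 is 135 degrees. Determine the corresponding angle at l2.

Corresponding angles formed by parallel lines and a transversal are equal.
The given angle is 135 degrees.
The corresponding angle = 135 degrees.

135 degrees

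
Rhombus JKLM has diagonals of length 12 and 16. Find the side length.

The diagonals of a rhombus bisect each other at right angles.
Half-diagonals: 12/2 = 6 and 16/2 = 8
side = sqrt(6^2 + 8^2)
side = sqrt(36 + 64)
side = sqrt(100) = 10

10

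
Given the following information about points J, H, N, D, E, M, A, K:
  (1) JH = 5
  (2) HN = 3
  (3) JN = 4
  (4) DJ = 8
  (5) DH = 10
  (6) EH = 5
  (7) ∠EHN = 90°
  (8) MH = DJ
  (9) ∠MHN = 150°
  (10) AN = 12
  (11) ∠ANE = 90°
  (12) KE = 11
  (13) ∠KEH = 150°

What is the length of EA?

Step 1: By the law of cosines on triangle EHN: EN² = 5² + 3² − 2·5·3·cos(90°) = 34, so EN = √34.
Step 2: By the law of cosines on triangle ENA: EA² = √34² + 12² − 2·√34·12·cos(90°) = 178, so EA = √178.

Therefore, the length of EA = √178.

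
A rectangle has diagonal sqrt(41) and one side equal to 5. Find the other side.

The diagonal of a rectangle forms a right triangle with the two sides.
Rearranging the Pythagorean theorem: missing side = sqrt(d^2 - known^2).
= sqrt(41 - 25) = sqrt(16) = 4.

4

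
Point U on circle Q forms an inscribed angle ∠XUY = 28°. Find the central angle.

By the inscribed angle theorem, the central angle is twice the inscribed angle.
Central angle = 2 × 28° = 56°

56°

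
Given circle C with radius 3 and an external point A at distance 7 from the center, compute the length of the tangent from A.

Let T be the point of tangency. Then CT ⊥ AT (radius ⊥ tangent).
In right triangle CTA: CA² = CT² + AT²
7² = 3² + AT²
AT² = 40, AT = 2*sqrt(10)

2*sqrt(10)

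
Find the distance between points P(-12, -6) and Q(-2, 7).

The horizontal distance is |-2 - -12| = 10 and the vertical distance is |7 - -6| = 13.
By the Pythagorean theorem, d = sqrt(10^2 + 13^2) = sqrt(269).

sqrt(269)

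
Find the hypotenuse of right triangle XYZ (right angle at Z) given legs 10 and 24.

In a right triangle, the square of the hypotenuse equals the sum of the squares of the two legs.
The legs are 10 and 24, so the hypotenuse = sqrt(100 + 576) = sqrt(676) = 26.

26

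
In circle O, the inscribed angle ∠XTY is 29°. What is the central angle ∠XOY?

By the inscribed angle theorem, the central angle is twice the inscribed angle.
Central angle = 2 × 29° = 58°

58°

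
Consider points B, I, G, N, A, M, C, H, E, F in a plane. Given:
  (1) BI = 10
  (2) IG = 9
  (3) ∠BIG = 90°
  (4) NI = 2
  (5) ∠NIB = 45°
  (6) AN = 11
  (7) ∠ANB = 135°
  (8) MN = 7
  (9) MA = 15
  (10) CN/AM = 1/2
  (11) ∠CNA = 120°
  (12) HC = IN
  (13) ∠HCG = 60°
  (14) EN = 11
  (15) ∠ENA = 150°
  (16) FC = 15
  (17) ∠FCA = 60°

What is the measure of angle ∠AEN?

Step 1: By the law of cosines on triangle ENA: EA² = 11² + 11² − 2·11·11·cos(150°) = 451.58, so EA ≈ 21.25.
Step 2: By the inverse law of cosines on triangle AEN: cos(∠AEN) = (21.25² + 11² − 11²) / (2·21.25·11) = 451.58/467.51 = 0.9659, so ∠AEN = 15°.

Therefore, the measure of angle ∠AEN = 15°.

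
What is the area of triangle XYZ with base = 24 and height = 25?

Area = (1/2)(24)(25) = 300

300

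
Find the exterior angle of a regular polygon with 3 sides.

Each exterior angle of a regular n-gon is 360 / n.
For n = 3: 360 / 3 = 120 degrees.

120 degrees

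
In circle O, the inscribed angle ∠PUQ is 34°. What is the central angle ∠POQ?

Central angle = 2 × 34° = 68° (inscribed angle theorem).

68°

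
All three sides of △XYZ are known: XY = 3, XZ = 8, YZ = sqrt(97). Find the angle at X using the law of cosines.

By the inverse law of cosines: cos(X) = (XY² + XZ² - YZ²) / (2 × XY × XZ)
cos(X) = (3² + 8² - (sqrt(97))²) / (2 × 3 × 8)
cos(X) = (9 + 64 - (97)) / 48
cos(X) = -1/2
X = arccos(-1/2) = 120°

120°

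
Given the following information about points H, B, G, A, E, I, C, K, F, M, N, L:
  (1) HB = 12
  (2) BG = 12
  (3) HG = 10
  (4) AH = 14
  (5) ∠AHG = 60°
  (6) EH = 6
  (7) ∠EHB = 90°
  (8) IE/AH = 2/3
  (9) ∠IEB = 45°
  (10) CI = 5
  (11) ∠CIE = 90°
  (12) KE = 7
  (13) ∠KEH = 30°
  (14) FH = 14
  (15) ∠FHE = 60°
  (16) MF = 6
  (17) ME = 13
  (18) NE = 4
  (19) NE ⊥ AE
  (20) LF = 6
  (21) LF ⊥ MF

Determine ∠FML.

Step 1: By the law of cosines on triangle MFL: ML² = 6² + 6² − 2·6·6·cos(90°) = 72, so ML = 6·√2.
Step 2: By the inverse law of cosines on triangle FML: cos(∠FML) = (6² + (6·√2)² − 6²) / (2·6·6·√2) = 72/101.82 = 0.7071, so ∠FML = 45°.

Therefore, the measure of angle ∠FML = 45°.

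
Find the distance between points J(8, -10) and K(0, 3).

d = sqrt((-8)^2 + (13)^2) = sqrt(233)

sqrt(233)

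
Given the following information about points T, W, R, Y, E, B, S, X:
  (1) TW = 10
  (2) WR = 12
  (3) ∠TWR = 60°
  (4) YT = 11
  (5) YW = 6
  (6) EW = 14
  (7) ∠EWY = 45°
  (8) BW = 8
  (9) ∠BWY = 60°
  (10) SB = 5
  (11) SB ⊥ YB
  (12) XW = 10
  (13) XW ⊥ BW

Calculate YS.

Step 1: By the law of cosines on triangle BWY: BY² = 8² + 6² − 2·8·6·cos(60°) = 52, so BY = 2·√13.
Step 2: By the law of cosines on triangle YBS: YS² = (2·√13)² + 5² − 2·2·√13·5·cos(90°) = 77, so YS = √77.

Therefore, the length of YS = √77.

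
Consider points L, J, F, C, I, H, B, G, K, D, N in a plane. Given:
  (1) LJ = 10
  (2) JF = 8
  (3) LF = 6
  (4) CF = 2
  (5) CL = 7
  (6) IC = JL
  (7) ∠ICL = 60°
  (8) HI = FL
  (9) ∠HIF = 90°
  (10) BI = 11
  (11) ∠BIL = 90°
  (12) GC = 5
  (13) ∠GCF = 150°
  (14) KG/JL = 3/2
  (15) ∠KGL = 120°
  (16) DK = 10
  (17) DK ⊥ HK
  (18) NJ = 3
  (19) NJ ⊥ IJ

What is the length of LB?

From the given relations: IC = JL = 10.
Step 1: By the law of cosines on triangle LCI: LI² = 7² + 10² − 2·7·10·cos(60°) = 79, so LI = √79.
Step 2: By the law of cosines on triangle LIB: LB² = √79² + 11² − 2·√79·11·cos(90°) = 200, so LB = 10·√2.

Therefore, the length of LB = 10·√2.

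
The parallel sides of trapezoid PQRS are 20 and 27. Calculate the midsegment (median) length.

The midsegment (median) of a trapezoid connects the midpoints of the non-parallel sides.
Its length is the average of the two bases: (20 + 27) / 2 = 47/2.

47/2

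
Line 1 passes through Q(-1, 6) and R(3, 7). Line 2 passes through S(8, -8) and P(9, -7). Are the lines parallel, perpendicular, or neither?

Slope of line 1: m1 = (7 - 6)/(3 - -1) = 1/4 = 1/4
Slope of line 2: m2 = (-7 - -8)/(9 - 8) = 1/1 = 1
m1 != m2 and m1*m2 = 1/4 != -1. Neither.

Neither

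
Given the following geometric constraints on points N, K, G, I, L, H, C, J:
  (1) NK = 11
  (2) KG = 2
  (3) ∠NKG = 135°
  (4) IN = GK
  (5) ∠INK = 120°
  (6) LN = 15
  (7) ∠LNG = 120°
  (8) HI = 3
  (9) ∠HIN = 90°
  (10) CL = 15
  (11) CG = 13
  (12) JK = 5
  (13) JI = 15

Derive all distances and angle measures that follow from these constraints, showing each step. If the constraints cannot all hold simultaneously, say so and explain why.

The constraints are consistent.

From the given relations:
  IN = GK = 2

Step 1: From NK = 11, KG = 2, and ∠NKG = 135°, by the law of cosines:
  NG² = NK² + KG² - 2·NK·KG·cos(135°) = 121 + 4 + 31.11 = 156.1
  NG ≈ 12.49

Step 2: From NI = 2, IH = 3, and ∠NIH = 90°, by the law of cosines:
  NH² = NI² + IH² - 2·NI·IH·cos(90°) = 4 + 9 - 0 = 13
  NH = √13

Step 3: From KN = 11, NI = 2, and ∠KNI = 120°, by the law of cosines:
  KI² = KN² + NI² - 2·KN·NI·cos(120°) = 121 + 4 + 22 = 147
  KI = 7·√3

Step 4: From GN = 12.49, NL = 15, and ∠GNL = 120°, by the law of cosines:
  GL² = GN² + NL² - 2·GN·NL·cos(120°) = 156.1 + 225 + 187.4 = 568.5
  GL ≈ 23.84

Step 5: From NG = 12.49, NK = 11, GK = 2, by the inverse law of cosines:
  cos(∠GNK) = (NG² + NK² - GK²) / (2·NG·NK)
  ∠GNK = 6.5°

Step 6: From NH = √13, NI = 2, HI = 3, by the inverse law of cosines:
  cos(∠HNI) = (NH² + NI² - HI²) / (2·NH·NI)
  ∠HNI = 56.31°

Step 7: From KI = 7·√3, KJ = 5, IJ = 15, by the inverse law of cosines:
  cos(∠IKJ) = (KI² + KJ² - IJ²) / (2·KI·KJ)
  ∠IKJ = 115.92°

Step 8: From KI = 7·√3, KN = 11, IN = 2, by the inverse law of cosines:
  cos(∠IKN) = (KI² + KN² - IN²) / (2·KI·KN)
  ∠IKN = 8.21°

Step 9: From GK = 2, GN = 12.49, KN = 11, by the inverse law of cosines:
  cos(∠KGN) = (GK² + GN² - KN²) / (2·GK·GN)
  ∠KGN = 38.5°

Step 10: From IJ = 15, IK = 7·√3, JK = 5, by the inverse law of cosines:
  cos(∠JIK) = (IJ² + IK² - JK²) / (2·IJ·IK)
  ∠JIK = 17.45°

Step 11: From IK = 7·√3, IN = 2, KN = 11, by the inverse law of cosines:
  cos(∠KIN) = (IK² + IN² - KN²) / (2·IK·IN)
  ∠KIN = 51.79°

Step 12: From HI = 3, HN = √13, IN = 2, by the inverse law of cosines:
  cos(∠IHN) = (HI² + HN² - IN²) / (2·HI·HN)
  ∠IHN = 33.69°

Step 13: From JI = 15, JK = 5, IK = 7·√3, by the inverse law of cosines:
  cos(∠IJK) = (JI² + JK² - IK²) / (2·JI·JK)
  ∠IJK = 46.63°

Step 14: From GC = 13, GL = 23.84, CL = 15, by the inverse law of cosines:
  cos(∠CGL) = (GC² + GL² - CL²) / (2·GC·GL)
  ∠CGL = 34.23°

Step 15: From GL = 23.84, GN = 12.49, LN = 15, by the inverse law of cosines:
  cos(∠LGN) = (GL² + GN² - LN²) / (2·GL·GN)
  ∠LGN = 33.01°

Step 16: From LC = 15, LG = 23.84, CG = 13, by the inverse law of cosines:
  cos(∠CLG) = (LC² + LG² - CG²) / (2·LC·LG)
  ∠CLG = 29.18°

Step 17: From LG = 23.84, LN = 15, GN = 12.49, by the inverse law of cosines:
  cos(∠GLN) = (LG² + LN² - GN²) / (2·LG·LN)
  ∠GLN = 26.99°

Step 18: From CG = 13, CL = 15, GL = 23.84, by the inverse law of cosines:
  cos(∠GCL) = (CG² + CL² - GL²) / (2·CG·CL)
  ∠GCL = 116.58°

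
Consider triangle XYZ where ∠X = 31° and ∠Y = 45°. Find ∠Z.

By the triangle angle sum property, the three interior angles of any triangle add up to 180°.
We know angle X = 31° and angle Y = 45°, so their sum is 76°.
Therefore angle Z = 180° - 76° = 104°.

104 degrees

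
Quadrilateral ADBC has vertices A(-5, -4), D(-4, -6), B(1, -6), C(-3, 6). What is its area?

Using the Shoelace formula for a quadrilateral (vertices in order):
Area = (1/2)|sum of (x_i * y_(i+1) - x_(i+1) * y_i)|
Terms: (-5*-6 - -4*-4) = 14, (-4*-6 - 1*-6) = 30, (1*6 - -3*-6) = -12, (-3*-4 - -5*6) = 42
Sum = 74
Area = (1/2)(74) = 37

37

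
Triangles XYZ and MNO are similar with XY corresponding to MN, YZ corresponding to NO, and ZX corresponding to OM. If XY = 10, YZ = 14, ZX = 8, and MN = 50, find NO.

k = 50/10 = 5. NO = 5 * 14 = 70.

70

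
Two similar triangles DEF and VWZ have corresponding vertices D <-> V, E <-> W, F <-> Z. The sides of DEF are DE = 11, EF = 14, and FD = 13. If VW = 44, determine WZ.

Similar triangles have proportional sides. Setting up the proportion:
VW / DE = WZ / EF
44 / 11 = WZ / 14
WZ = 14 * 44 / 11 = 56.

56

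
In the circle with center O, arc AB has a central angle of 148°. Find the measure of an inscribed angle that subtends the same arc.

Inscribed angle = 148° / 2 = 74° (inscribed angle theorem).

74°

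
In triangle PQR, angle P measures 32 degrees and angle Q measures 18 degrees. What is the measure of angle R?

The interior angles sum to 180°: angle R = 180 - 32 - 18 = 130°.
The triangle is obtuse (angles 32°, 18°, 130°).

130 degrees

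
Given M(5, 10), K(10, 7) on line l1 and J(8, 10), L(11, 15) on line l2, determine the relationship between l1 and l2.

Slope of line 1: m1 = (7 - 10)/(10 - 5) = -3/5 = -3/5
Slope of line 2: m2 = (15 - 10)/(11 - 8) = 5/3 = 5/3
Two lines are perpendicular when the product of their slopes is -1 (negative reciprocals).
m1 * m2 = (-3/5) * (5/3) = -1, confirming perpendicularity.

Perpendicular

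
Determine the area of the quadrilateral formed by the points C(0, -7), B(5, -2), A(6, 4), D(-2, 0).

Using the Shoelace formula for a quadrilateral (vertices in order):
Area = (1/2)|sum of (x_i * y_(i+1) - x_(i+1) * y_i)|
Terms: (0*-2 - 5*-7) = 35, (5*4 - 6*-2) = 32, (6*0 - -2*4) = 8, (-2*-7 - 0*0) = 14
Sum = 89
Area = (1/2)(89) = 89/2

89/2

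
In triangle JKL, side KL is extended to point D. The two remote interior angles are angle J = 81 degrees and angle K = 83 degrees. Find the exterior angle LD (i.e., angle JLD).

Exterior angle = 81 + 83 = 164 degrees (exterior angle theorem).

164 degrees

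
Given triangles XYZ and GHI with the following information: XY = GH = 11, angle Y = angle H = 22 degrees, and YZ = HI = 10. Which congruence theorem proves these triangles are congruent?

The given information provides:
XY = GH = 11, angle Y = angle H = 22 degrees, and YZ = HI = 10
This matches the SAS congruence theorem.
Two pairs of corresponding sides and the included angle are equal (Side-Angle-Side).

SAS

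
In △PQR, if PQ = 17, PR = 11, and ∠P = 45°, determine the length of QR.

Law of cosines: QR^2 = 17^2 + 11^2 - 2(17)(11)cos(45°) = 410 - 187*sqrt(2), so QR = sqrt(410 - 187*sqrt(2)).

sqrt(410 - 187*sqrt(2))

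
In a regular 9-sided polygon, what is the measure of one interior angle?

Each interior angle of a regular n-gon is (n - 2) * 180 / n.
For n = 9: (9 - 2) * 180 / 9 = 1260/9 = 140 degrees.

140 degrees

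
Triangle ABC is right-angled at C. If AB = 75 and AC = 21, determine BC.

BC = sqrt(75^2 - 21^2) = sqrt(5184) = 72

72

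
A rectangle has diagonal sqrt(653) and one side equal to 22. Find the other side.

Using the Pythagorean theorem: d^2 = a^2 + b^2
b^2 = d^2 - a^2
b^2 = 653 - 484
b^2 = 169
b = sqrt(169) = 13

13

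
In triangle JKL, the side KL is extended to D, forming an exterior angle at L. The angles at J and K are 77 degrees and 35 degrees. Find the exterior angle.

By the exterior angle theorem, an exterior angle of a triangle equals the sum of the two remote interior angles.
Exterior angle = angle J + angle K
Exterior angle = 77 + 35 = 112 degrees

112 degrees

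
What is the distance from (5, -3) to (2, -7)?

The horizontal distance is |2 - 5| = 3 and the vertical distance is |-7 - -3| = 4.
By the Pythagorean theorem, d = sqrt(3^2 + 4^2) = sqrt(25) = 5.

5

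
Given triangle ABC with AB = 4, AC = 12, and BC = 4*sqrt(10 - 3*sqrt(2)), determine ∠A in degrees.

cos(A) = (4² + 12² - (4*sqrt(10 - 3*sqrt(2)))²) / (2 × 4 × 12) = sqrt(2)/2, so A = arccos(sqrt(2)/2) = 45°.

45°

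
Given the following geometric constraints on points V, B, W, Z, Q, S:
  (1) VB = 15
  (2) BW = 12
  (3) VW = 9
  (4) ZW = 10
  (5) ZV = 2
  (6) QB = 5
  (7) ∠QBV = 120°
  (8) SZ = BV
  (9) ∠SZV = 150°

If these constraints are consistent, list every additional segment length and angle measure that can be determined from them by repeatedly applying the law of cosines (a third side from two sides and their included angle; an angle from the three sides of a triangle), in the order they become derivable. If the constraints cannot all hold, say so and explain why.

The constraints are consistent. Derivable facts, in order:
After 1 step:
- VQ = 5·√13
- VS ≈ 16.76
- ∠BVW = 53.13°
- ∠BWV = 90°
- ∠VBW = 36.87°
- ∠VWZ = 10.48°
- ∠VZW = 54.9°
- ∠WVZ = 114.62°
After 2 steps:
- ∠BQV = 46.1°
- ∠BVQ = 13.9°
- ∠SVZ = 26.58°
- ∠VSZ = 3.42°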